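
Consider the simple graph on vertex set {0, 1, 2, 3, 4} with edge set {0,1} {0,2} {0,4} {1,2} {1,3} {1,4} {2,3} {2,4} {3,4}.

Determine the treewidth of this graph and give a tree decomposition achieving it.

Every bag has size at most 4, so the width is 4 − 1 = 3 and tw(G) ≤ 3. On the other hand G contains the 4-clique {0, 1, 2, 4}. A clique must lie in a single bag of any decomposition, so no decomposition can have width below 3. The upper and lower bounds meet at 3, so that is the treewidth.

Treewidth 3.
Bags: B1 = {0, 1, 2, 4}  B2 = {1, 2, 3, 4}
Tree: B1–B2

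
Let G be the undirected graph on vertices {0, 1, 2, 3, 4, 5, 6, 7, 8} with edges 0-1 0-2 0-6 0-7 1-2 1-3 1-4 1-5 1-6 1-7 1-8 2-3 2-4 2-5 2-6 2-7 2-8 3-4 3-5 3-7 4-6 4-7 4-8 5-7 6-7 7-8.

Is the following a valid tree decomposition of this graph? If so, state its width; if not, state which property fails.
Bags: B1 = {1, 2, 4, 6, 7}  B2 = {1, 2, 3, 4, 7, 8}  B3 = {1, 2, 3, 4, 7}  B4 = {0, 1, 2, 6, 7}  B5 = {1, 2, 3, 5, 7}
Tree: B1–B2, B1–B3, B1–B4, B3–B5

No — bags containing vertex 3 are not connected in the tree.

A tree decomposition must satisfy three properties: every vertex lies in some bag; for every edge, both endpoints lie together in some bag; and for every vertex, the bags containing it form a connected subtree. Here bags containing vertex 3 are not connected in the tree, so the decomposition is invalid.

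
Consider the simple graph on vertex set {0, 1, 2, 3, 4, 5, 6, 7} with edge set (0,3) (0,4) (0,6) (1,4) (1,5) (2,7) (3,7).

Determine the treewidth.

A width-1 tree decomposition is:
Bags: B1 = {1, 4}  B2 = {0, 4}  B3 = {0, 3}  B4 = {0, 6}  B5 = {3, 7}  B6 = {2, 7}  B7 = {1, 5}
Tree: B1–B2, B2–B3, B3–B4, B3–B5, B5–B6, B1–B7
Each bag holds 2 vertices, so the decomposition has width 1, which upper-bounds the treewidth. Any graph with an edge has treewidth ≥ 1, and G has the edge 4–1. The upper and lower bounds meet at 1, so that is the treewidth.

1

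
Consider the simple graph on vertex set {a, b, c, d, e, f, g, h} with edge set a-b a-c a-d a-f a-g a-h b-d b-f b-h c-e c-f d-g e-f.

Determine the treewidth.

2

A width-2 tree decomposition is:
Bags: B1 = {a, c, f}  B2 = {a, b, f}  B3 = {a, b, d}  B4 = {a, b, h}  B5 = {a, d, g}  B6 = {c, e, f}
Tree: B1–B2, B2–B3, B3–B4, B3–B5, B1–B6
Each bag holds 3 vertices, so the decomposition has width 2, which upper-bounds the treewidth. For the lower bound, the 3 vertices {c, e, f} are pairwise adjacent, and any tree decomposition puts a clique entirely inside one bag — forcing width ≥ 2. The upper and lower bounds meet at 2, so that is the treewidth.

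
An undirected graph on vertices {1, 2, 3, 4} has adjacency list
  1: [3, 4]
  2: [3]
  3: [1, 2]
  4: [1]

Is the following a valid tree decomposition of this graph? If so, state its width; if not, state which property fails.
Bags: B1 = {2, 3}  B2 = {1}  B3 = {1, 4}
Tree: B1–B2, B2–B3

No — edge (3,1) lies in no bag.

A tree decomposition must satisfy three properties: every vertex lies in some bag; for every edge, both endpoints lie together in some bag; and for every vertex, the bags containing it form a connected subtree. Here edge (3,1) lies in no bag, so the decomposition is invalid.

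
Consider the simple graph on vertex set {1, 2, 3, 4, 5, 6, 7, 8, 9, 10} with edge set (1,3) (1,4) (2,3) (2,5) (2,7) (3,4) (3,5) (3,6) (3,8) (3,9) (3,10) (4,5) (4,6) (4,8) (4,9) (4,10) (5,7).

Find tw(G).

2

A width-2 tree decomposition is:
Bags: B1 = {2, 3, 5}  B2 = {2, 5, 7}  B3 = {3, 4, 5}  B4 = {1, 3, 4}  B5 = {3, 4, 9}  B6 = {3, 4, 10}  B7 = {3, 4, 6}  B8 = {3, 4, 8}
Tree: B1–B2, B1–B3, B3–B4, B4–B5, B4–B6, B3–B7, B6–B8
Every bag has size at most 3, so the width is 3 − 1 = 2 and tw(G) ≤ 2. Conversely, {2, 3, 5} is a clique of size 3, and the vertices of any clique must share a bag in every tree decomposition; so some bag has ≥ 3 vertices and tw(G) ≥ 2. Hence tw(G) = 2 exactly.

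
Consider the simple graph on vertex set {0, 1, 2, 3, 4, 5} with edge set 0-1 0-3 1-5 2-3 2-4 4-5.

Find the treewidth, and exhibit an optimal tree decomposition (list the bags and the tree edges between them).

Every bag has size at most 3, so the width is 3 − 1 = 2 and tw(G) ≤ 2. For the lower bound, G contains the cycle 3–2–4–5–1–0–3, so G is not a forest; only forests have treewidth ≤ 1, hence tw(G) ≥ 2. Hence tw(G) = 2 exactly.

Treewidth 2.
One optimal decomposition is:
Bags: B1 = {2, 3, 4}  B2 = {3, 4, 5}  B3 = {1, 3, 5}  B4 = {0, 1, 3}
Tree: B1–B2, B2–B3, B3–B4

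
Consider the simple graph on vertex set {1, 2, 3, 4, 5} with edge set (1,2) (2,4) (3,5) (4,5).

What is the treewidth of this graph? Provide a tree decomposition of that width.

The largest bag has 2 vertices, giving width 1; this decomposition certifies tw(G) ≤ 1. G has an edge, so its treewidth is at least 1. Combining the bounds, tw(G) = 1.

Treewidth 1.
One optimal decomposition is:
Bags: B1 = {1, 2}  B2 = {2, 4}  B3 = {4, 5}  B4 = {3, 5}
Tree: B1–B2, B2–B3, B3–B4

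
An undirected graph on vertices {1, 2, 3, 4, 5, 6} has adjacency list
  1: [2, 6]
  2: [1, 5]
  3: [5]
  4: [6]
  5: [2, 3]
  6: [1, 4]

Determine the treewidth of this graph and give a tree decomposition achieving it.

Every bag has size at most 2, so the width is 2 − 1 = 1 and tw(G) ≤ 1. Any graph with an edge has treewidth ≥ 1, and G has the edge 4–6. The upper and lower bounds meet at 1, so that is the treewidth.

Treewidth 1.
One optimal decomposition is:
Bags: B1 = {4, 6}  B2 = {1, 6}  B3 = {1, 2}  B4 = {2, 5}  B5 = {3, 5}
Tree: B1–B2, B2–B3, B3–B4, B4–B5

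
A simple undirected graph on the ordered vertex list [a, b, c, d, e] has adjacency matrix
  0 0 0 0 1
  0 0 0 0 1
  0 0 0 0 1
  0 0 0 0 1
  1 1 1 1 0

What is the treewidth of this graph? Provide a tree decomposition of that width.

Treewidth 1.
One optimal decomposition is:
Bags: B1 = {a, e}  B2 = {d, e}  B3 = {c, e}  B4 = {b, e}
Tree: B1–B2, B2–B3, B1–B4

Each bag holds 2 vertices, so the decomposition has width 1, which upper-bounds the treewidth. Any graph with an edge has treewidth ≥ 1, and G has the edge e–a. Therefore the treewidth is 1.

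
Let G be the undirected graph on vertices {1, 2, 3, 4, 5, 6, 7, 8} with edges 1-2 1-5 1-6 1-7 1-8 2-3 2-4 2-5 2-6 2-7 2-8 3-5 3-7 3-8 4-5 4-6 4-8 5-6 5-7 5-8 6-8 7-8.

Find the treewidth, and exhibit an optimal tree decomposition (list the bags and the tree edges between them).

Treewidth 4.
One optimal decomposition is:
Bags: B1 = {1, 2, 5, 7, 8}  B2 = {1, 2, 5, 6, 8}  B3 = {2, 4, 5, 6, 8}  B4 = {2, 3, 5, 7, 8}
Tree: B1–B2, B2–B3, B1–B4

Every bag has size at most 5, so the width is 5 − 1 = 4 and tw(G) ≤ 4. For the lower bound, the 5 vertices {1, 2, 5, 6, 8} are pairwise adjacent, and any tree decomposition puts a clique entirely inside one bag — forcing width ≥ 4. Hence tw(G) = 4 exactly.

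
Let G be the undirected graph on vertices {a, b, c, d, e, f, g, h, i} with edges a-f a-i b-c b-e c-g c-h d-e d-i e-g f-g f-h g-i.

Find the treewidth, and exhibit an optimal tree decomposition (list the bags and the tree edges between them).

Treewidth 3.
Bags: B1 = {b, c, e, h}  B2 = {c, e, g, h}  B3 = {e, f, g, h}  B4 = {d, e, f, g}  B5 = {d, f, g, i}  B6 = {a, d, f, i}
Tree: B1–B2, B2–B3, B3–B4, B4–B5, B5–B6

The largest bag has 4 vertices, giving width 3; this decomposition certifies tw(G) ≤ 3. For the lower bound: the 4 vertex sets {b,c,h}, {e}, {g}, {a,d,f,i} are disjoint, each induces a connected subgraph, and every pair is joined by at least one edge of G. Contracting each set to a single vertex therefore yields K_{4} as a minor, and since treewidth is minor-monotone, tw(G) ≥ tw(K_{4}) = 3. Therefore the treewidth is 3.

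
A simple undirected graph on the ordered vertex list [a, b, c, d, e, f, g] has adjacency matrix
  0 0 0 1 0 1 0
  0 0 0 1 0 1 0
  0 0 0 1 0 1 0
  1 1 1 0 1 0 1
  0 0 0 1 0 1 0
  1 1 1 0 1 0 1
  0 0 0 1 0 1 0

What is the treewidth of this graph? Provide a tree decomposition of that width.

Treewidth 2.
Bags: B1 = {b, d, f}  B2 = {a, d, f}  B3 = {c, d, f}  B4 = {d, e, f}  B5 = {d, f, g}
Tree: B1–B2, B2–B3, B3–B4, B4–B5

Every bag has size at most 3, so the width is 3 − 1 = 2 and tw(G) ≤ 2. The edges f–b–d–a–f form a cycle, so G is not a tree and its treewidth is at least 2. Therefore the treewidth is 2.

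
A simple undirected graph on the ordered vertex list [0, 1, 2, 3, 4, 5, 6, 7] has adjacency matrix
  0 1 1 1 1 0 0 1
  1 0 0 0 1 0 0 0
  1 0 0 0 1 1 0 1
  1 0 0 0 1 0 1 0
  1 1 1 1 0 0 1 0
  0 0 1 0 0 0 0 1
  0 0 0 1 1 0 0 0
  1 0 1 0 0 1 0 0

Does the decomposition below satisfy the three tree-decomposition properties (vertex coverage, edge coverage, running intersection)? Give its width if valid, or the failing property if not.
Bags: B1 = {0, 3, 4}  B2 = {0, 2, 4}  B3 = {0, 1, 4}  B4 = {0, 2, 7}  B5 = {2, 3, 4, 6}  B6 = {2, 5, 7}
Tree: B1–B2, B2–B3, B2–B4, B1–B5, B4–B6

A tree decomposition must satisfy three properties: every vertex lies in some bag; for every edge, both endpoints lie together in some bag; and for every vertex, the bags containing it form a connected subtree. Here bags containing vertex 2 are not connected in the tree, so the decomposition is invalid.

No — bags containing vertex 2 are not connected in the tree.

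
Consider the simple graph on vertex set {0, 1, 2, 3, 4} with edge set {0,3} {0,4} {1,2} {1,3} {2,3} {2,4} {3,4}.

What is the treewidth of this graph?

2

A width-2 tree decomposition is:
Bags: B1 = {2, 3, 4}  B2 = {1, 2, 3}  B3 = {0, 3, 4}
Tree: B1–B2, B1–B3
Every bag has size at most 3, so the width is 3 − 1 = 2 and tw(G) ≤ 2. Conversely, {0, 3, 4} is a clique of size 3, and the vertices of any clique must share a bag in every tree decomposition; so some bag has ≥ 3 vertices and tw(G) ≥ 2. Combining the bounds, tw(G) = 2.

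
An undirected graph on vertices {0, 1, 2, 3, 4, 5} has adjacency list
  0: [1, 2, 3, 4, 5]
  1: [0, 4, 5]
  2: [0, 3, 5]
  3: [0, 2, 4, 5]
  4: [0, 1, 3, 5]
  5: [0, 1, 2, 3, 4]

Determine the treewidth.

A width-3 tree decomposition is:
Bags: B1 = {0, 3, 4, 5}  B2 = {0, 1, 4, 5}  B3 = {0, 2, 3, 5}
Tree: B1–B2, B1–B3
The largest bag has 4 vertices, giving width 3; this decomposition certifies tw(G) ≤ 3. Conversely, {0, 1, 4, 5} is a clique of size 4, and the vertices of any clique must share a bag in every tree decomposition; so some bag has ≥ 4 vertices and tw(G) ≥ 3. Therefore the treewidth is 3.

3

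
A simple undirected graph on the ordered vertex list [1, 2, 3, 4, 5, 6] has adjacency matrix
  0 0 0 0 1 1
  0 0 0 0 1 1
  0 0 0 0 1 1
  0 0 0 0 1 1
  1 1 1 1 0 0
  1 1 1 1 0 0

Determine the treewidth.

A width-2 tree decomposition is:
Bags: B1 = {3, 5, 6}  B2 = {1, 5, 6}  B3 = {4, 5, 6}  B4 = {2, 5, 6}
Tree: B1–B2, B2–B3, B3–B4
Each bag holds 3 vertices, so the decomposition has width 2, which upper-bounds the treewidth. The edges 3–5–1–6–3 form a cycle, so G is not a tree and its treewidth is at least 2. Hence tw(G) = 2 exactly.

2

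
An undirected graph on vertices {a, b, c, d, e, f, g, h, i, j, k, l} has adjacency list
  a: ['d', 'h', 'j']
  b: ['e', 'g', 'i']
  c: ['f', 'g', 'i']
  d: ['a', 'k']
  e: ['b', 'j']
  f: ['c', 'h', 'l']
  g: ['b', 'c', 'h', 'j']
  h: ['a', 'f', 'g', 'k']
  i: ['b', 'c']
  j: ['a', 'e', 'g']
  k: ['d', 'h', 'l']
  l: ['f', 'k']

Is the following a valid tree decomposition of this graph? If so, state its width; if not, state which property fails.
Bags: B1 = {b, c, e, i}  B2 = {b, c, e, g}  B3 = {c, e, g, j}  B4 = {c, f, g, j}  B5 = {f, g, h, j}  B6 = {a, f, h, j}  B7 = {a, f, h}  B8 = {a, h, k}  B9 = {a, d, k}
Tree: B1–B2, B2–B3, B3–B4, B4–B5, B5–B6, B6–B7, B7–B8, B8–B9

No — vertex l appears in no bag.

A tree decomposition must satisfy three properties: every vertex lies in some bag; for every edge, both endpoints lie together in some bag; and for every vertex, the bags containing it form a connected subtree. Here vertex l appears in no bag, so the decomposition is invalid.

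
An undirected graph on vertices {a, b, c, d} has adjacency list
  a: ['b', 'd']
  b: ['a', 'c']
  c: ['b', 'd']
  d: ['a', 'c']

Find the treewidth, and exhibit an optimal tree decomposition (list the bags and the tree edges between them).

Each bag holds 3 vertices, so the decomposition has width 2, which upper-bounds the treewidth. For the lower bound, G contains the cycle a–d–c–b–a, so G is not a forest; only forests have treewidth ≤ 1, hence tw(G) ≥ 2. Therefore the treewidth is 2.

Treewidth 2.
One optimal decomposition is:
Bags: B1 = {a, c, d}  B2 = {a, b, c}
Tree: B1–B2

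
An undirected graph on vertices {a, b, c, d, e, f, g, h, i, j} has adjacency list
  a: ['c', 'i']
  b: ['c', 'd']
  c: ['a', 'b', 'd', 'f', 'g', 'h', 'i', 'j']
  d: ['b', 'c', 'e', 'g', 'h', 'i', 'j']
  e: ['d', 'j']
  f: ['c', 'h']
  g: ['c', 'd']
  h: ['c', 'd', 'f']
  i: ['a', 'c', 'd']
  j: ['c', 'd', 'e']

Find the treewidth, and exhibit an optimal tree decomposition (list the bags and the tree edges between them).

Every bag has size at most 3, so the width is 3 − 1 = 2 and tw(G) ≤ 2. For the lower bound, the 3 vertices {d, e, j} are pairwise adjacent, and any tree decomposition puts a clique entirely inside one bag — forcing width ≥ 2. Hence tw(G) = 2 exactly.

Treewidth 2.
One such decomposition:
Bags: B1 = {c, d, j}  B2 = {d, e, j}  B3 = {b, c, d}  B4 = {c, d, h}  B5 = {c, d, g}  B6 = {c, d, i}  B7 = {a, c, i}  B8 = {c, f, h}
Tree: B1–B2, B1–B3, B3–B4, B4–B5, B3–B6, B6–B7, B4–B8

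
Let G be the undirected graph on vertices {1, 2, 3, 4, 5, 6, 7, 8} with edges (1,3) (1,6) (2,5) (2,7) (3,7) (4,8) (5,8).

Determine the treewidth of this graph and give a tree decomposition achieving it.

Every bag has size at most 2, so the width is 2 − 1 = 1 and tw(G) ≤ 1. G has an edge, so its treewidth is at least 1. Combining the bounds, tw(G) = 1.

Treewidth 1.
One optimal decomposition is:
Bags: B1 = {4, 8}  B2 = {5, 8}  B3 = {2, 5}  B4 = {2, 7}  B5 = {3, 7}  B6 = {1, 3}  B7 = {1, 6}
Tree: B1–B2, B2–B3, B3–B4, B4–B5, B5–B6, B6–B7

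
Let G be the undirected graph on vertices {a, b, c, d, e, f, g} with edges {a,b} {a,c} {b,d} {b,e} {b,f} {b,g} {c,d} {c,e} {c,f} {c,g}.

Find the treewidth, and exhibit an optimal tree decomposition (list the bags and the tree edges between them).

Each bag holds 3 vertices, so the decomposition has width 2, which upper-bounds the treewidth. The edges c–d–b–f–c form a cycle, so G is not a tree and its treewidth is at least 2. Therefore the treewidth is 2.

Treewidth 2.
Bags: B1 = {b, c, d}  B2 = {b, c, f}  B3 = {b, c, e}  B4 = {a, b, c}  B5 = {b, c, g}
Tree: B1–B2, B2–B3, B3–B4, B4–B5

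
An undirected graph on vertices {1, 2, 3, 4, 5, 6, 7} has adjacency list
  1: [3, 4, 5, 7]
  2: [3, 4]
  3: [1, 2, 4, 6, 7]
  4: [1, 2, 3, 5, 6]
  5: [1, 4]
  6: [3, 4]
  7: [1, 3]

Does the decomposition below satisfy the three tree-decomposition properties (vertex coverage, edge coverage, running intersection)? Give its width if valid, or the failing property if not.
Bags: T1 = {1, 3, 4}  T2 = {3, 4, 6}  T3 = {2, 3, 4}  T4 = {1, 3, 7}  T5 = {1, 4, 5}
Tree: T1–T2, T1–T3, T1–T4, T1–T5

Yes; width 2.

Every vertex of G appears in some bag (union = {1, 2, 3, 4, 5, 6, 7}); every edge is covered by a bag; and for each vertex v the set of bags containing v is connected in the bag tree. The decomposition is therefore valid. The largest bag has 3 vertices, so the width is 2.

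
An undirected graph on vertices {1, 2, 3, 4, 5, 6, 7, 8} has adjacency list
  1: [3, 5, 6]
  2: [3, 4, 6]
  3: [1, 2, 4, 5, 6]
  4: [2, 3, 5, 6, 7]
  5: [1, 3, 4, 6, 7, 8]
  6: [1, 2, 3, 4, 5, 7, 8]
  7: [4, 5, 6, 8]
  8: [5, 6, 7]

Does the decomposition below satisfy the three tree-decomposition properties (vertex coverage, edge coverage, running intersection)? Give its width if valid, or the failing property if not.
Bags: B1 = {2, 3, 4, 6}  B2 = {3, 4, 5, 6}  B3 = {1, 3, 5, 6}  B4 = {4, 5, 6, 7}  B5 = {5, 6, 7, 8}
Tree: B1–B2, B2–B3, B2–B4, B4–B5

Every vertex of G appears in some bag (union = {1, 2, 3, 4, 5, 6, 7, 8}); every edge is covered by a bag; and for each vertex v the set of bags containing v is connected in the bag tree. The decomposition is therefore valid. The largest bag has 4 vertices, so the width is 3.

Yes; width 3.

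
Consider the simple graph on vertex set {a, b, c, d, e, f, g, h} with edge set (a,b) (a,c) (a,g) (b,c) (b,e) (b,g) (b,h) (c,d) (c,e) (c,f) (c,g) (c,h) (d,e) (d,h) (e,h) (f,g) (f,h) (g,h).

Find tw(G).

3

A width-3 tree decomposition is:
Bags: B1 = {b, c, e, h}  B2 = {b, c, g, h}  B3 = {c, f, g, h}  B4 = {a, b, c, g}  B5 = {c, d, e, h}
Tree: B1–B2, B2–B3, B2–B4, B1–B5
Every bag has size at most 4, so the width is 4 − 1 = 3 and tw(G) ≤ 3. On the other hand G contains the 4-clique {c, d, e, h}. A clique must lie in a single bag of any decomposition, so no decomposition can have width below 3. The upper and lower bounds meet at 3, so that is the treewidth.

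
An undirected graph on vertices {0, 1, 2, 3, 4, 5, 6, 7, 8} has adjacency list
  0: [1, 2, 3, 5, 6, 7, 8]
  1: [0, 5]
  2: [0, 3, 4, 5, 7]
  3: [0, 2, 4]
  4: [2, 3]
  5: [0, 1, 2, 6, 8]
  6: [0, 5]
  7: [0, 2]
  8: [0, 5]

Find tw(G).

2

A width-2 tree decomposition is:
Bags: B1 = {0, 2, 5}  B2 = {0, 1, 5}  B3 = {0, 2, 7}  B4 = {0, 2, 3}  B5 = {0, 5, 8}  B6 = {0, 5, 6}  B7 = {2, 3, 4}
Tree: B1–B2, B1–B3, B1–B4, B2–B5, B2–B6, B4–B7
Each bag holds 3 vertices, so the decomposition has width 2, which upper-bounds the treewidth. Conversely, {0, 2, 3} is a clique of size 3, and the vertices of any clique must share a bag in every tree decomposition; so some bag has ≥ 3 vertices and tw(G) ≥ 2. Hence tw(G) = 2 exactly.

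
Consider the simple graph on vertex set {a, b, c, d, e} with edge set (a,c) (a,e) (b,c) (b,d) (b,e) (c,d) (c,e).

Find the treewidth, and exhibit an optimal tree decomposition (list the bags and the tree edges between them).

Each bag holds 3 vertices, so the decomposition has width 2, which upper-bounds the treewidth. Conversely, {b, c, d} is a clique of size 3, and the vertices of any clique must share a bag in every tree decomposition; so some bag has ≥ 3 vertices and tw(G) ≥ 2. Therefore the treewidth is 2.

Treewidth 2.
Bags: B1 = {a, c, e}  B2 = {b, c, e}  B3 = {b, c, d}
Tree: B1–B2, B2–B3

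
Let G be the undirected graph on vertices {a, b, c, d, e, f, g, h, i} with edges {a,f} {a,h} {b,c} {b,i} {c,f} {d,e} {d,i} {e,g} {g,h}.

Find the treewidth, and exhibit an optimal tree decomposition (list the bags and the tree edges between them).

Every bag has size at most 3, so the width is 3 − 1 = 2 and tw(G) ≤ 2. The edges a–f–c–b–i–d–e–g–h–a form a cycle, so G is not a tree and its treewidth is at least 2. Combining the bounds, tw(G) = 2.

Treewidth 2.
One optimal decomposition is:
Bags: B1 = {a, c, f}  B2 = {a, b, c}  B3 = {a, b, i}  B4 = {a, d, i}  B5 = {a, d, e}  B6 = {a, e, g}  B7 = {a, g, h}
Tree: B1–B2, B2–B3, B3–B4, B4–B5, B5–B6, B6–B7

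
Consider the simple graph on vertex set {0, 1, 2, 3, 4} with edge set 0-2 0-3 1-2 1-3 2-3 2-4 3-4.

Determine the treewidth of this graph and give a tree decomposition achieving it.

Every bag has size at most 3, so the width is 3 − 1 = 2 and tw(G) ≤ 2. On the other hand G contains the 3-clique {0, 2, 3}. A clique must lie in a single bag of any decomposition, so no decomposition can have width below 2. Therefore the treewidth is 2.

Treewidth 2.
One optimal decomposition is:
Bags: B1 = {1, 2, 3}  B2 = {0, 2, 3}  B3 = {2, 3, 4}
Tree: B1–B2, B1–B3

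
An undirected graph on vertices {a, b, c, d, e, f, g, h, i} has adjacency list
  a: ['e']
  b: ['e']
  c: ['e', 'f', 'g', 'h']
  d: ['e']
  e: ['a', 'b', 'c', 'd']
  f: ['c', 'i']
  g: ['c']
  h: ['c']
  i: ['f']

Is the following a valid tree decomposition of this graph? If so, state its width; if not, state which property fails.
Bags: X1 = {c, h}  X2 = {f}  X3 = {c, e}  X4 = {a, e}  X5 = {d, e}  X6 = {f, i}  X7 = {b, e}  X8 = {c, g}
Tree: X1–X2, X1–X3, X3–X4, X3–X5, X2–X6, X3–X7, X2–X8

A tree decomposition must satisfy three properties: every vertex lies in some bag; for every edge, both endpoints lie together in some bag; and for every vertex, the bags containing it form a connected subtree. Here edge (c,f) lies in no bag, so the decomposition is invalid.

No — edge (c,f) lies in no bag.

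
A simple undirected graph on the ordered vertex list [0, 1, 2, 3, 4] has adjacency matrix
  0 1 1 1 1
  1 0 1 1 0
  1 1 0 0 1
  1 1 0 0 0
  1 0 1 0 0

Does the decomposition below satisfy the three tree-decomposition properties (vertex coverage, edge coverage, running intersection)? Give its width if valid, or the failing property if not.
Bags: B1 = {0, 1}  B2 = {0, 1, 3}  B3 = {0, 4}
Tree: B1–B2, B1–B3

A tree decomposition must satisfy three properties: every vertex lies in some bag; for every edge, both endpoints lie together in some bag; and for every vertex, the bags containing it form a connected subtree. Here vertex 2 appears in no bag, so the decomposition is invalid.

No — vertex 2 appears in no bag.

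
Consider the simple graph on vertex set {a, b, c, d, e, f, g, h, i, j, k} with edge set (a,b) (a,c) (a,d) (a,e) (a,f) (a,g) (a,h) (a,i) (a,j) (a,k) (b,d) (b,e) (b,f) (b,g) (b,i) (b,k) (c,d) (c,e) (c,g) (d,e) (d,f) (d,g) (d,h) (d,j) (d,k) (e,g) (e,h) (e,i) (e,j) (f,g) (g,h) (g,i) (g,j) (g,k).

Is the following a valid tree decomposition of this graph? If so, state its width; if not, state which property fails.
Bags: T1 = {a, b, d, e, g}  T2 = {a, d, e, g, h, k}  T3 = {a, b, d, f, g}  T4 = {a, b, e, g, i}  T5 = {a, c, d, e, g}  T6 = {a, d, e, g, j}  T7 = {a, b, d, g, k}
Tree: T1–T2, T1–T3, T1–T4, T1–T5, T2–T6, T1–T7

A tree decomposition must satisfy three properties: every vertex lies in some bag; for every edge, both endpoints lie together in some bag; and for every vertex, the bags containing it form a connected subtree. Here bags containing vertex k are not connected in the tree, so the decomposition is invalid.

No — bags containing vertex k are not connected in the tree.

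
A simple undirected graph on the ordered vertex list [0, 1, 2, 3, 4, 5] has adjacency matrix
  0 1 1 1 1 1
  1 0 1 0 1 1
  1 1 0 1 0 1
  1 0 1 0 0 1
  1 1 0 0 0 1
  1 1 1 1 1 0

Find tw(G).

3

A width-3 tree decomposition is:
Bags: B1 = {0, 1, 2, 5}  B2 = {0, 2, 3, 5}  B3 = {0, 1, 4, 5}
Tree: B1–B2, B1–B3
Every bag has size at most 4, so the width is 4 − 1 = 3 and tw(G) ≤ 3. Conversely, {0, 1, 2, 5} is a clique of size 4, and the vertices of any clique must share a bag in every tree decomposition; so some bag has ≥ 4 vertices and tw(G) ≥ 3. Hence tw(G) = 3 exactly.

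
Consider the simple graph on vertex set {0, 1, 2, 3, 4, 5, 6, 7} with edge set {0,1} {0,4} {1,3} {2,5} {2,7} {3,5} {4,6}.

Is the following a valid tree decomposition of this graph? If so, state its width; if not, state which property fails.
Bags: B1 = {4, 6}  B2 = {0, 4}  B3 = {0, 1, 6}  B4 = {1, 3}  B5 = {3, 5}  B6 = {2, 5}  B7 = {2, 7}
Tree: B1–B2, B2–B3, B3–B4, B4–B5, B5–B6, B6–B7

No — bags containing vertex 6 are not connected in the tree.

A tree decomposition must satisfy three properties: every vertex lies in some bag; for every edge, both endpoints lie together in some bag; and for every vertex, the bags containing it form a connected subtree. Here bags containing vertex 6 are not connected in the tree, so the decomposition is invalid.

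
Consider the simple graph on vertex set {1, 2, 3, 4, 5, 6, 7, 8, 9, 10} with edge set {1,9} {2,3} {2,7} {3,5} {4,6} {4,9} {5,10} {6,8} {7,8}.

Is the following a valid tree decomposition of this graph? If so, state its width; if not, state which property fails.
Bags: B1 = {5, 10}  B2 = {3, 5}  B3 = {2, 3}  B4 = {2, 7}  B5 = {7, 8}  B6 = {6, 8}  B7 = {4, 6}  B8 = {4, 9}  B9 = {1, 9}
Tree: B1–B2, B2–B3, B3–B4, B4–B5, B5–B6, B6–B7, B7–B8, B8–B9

Yes; width 1.

Every vertex of G appears in some bag (union = {1, 2, 3, 4, 5, 6, 7, 8, 9, 10}); every edge is covered by a bag; and for each vertex v the set of bags containing v is connected in the bag tree. The decomposition is therefore valid. The largest bag has 2 vertices, so the width is 1.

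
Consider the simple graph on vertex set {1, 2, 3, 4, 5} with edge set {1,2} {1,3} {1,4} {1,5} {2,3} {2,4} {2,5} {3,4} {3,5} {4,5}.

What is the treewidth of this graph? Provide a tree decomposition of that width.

A single bag containing all 5 vertices is trivially a valid decomposition of width 4. For the lower bound, the 5 vertices {1, 2, 3, 4, 5} are pairwise adjacent, and any tree decomposition puts a clique entirely inside one bag — forcing width ≥ 4. Hence tw(G) = 4 exactly.

Treewidth 4.
Bags: B1 = {1, 2, 3, 4, 5}
Tree: (single bag)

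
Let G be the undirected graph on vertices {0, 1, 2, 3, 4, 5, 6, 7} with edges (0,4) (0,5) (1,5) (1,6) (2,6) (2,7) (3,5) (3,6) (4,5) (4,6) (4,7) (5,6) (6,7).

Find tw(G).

A width-2 tree decomposition is:
Bags: B1 = {4, 5, 6}  B2 = {4, 6, 7}  B3 = {0, 4, 5}  B4 = {1, 5, 6}  B5 = {3, 5, 6}  B6 = {2, 6, 7}
Tree: B1–B2, B1–B3, B1–B4, B4–B5, B2–B6
Each bag holds 3 vertices, so the decomposition has width 2, which upper-bounds the treewidth. For the lower bound, the 3 vertices {0, 4, 5} are pairwise adjacent, and any tree decomposition puts a clique entirely inside one bag — forcing width ≥ 2. Therefore the treewidth is 2.

2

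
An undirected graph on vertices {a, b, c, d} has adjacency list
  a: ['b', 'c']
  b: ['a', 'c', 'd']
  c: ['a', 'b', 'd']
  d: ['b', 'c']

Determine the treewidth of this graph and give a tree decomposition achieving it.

Treewidth 2.
One such decomposition:
Bags: B1 = {b, c, d}  B2 = {a, b, c}
Tree: B1–B2

The largest bag has 3 vertices, giving width 2; this decomposition certifies tw(G) ≤ 2. Conversely, {b, c, d} is a clique of size 3, and the vertices of any clique must share a bag in every tree decomposition; so some bag has ≥ 3 vertices and tw(G) ≥ 2. Therefore the treewidth is 2.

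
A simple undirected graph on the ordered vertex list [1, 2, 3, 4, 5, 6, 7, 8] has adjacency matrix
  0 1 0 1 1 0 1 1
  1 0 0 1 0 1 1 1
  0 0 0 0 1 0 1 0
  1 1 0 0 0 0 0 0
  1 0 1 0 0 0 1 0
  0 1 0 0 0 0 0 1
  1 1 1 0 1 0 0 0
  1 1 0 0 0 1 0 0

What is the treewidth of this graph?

A width-2 tree decomposition is:
Bags: B1 = {1, 2, 7}  B2 = {1, 5, 7}  B3 = {1, 2, 8}  B4 = {3, 5, 7}  B5 = {2, 6, 8}  B6 = {1, 2, 4}
Tree: B1–B2, B1–B3, B2–B4, B3–B5, B1–B6
Each bag holds 3 vertices, so the decomposition has width 2, which upper-bounds the treewidth. On the other hand G contains the 3-clique {1, 2, 8}. A clique must lie in a single bag of any decomposition, so no decomposition can have width below 2. Hence tw(G) = 2 exactly.

2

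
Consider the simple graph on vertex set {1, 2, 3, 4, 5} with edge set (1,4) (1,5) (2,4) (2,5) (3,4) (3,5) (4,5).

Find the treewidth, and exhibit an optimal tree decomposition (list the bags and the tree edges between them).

Each bag holds 3 vertices, so the decomposition has width 2, which upper-bounds the treewidth. For the lower bound, the 3 vertices {1, 4, 5} are pairwise adjacent, and any tree decomposition puts a clique entirely inside one bag — forcing width ≥ 2. Combining the bounds, tw(G) = 2.

Treewidth 2.
One such decomposition:
Bags: B1 = {2, 4, 5}  B2 = {1, 4, 5}  B3 = {3, 4, 5}
Tree: B1–B2, B2–B3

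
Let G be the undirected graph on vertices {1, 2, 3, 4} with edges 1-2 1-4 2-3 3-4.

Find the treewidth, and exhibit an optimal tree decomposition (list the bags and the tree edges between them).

Every bag has size at most 3, so the width is 3 − 1 = 2 and tw(G) ≤ 2. The edges 2–3–4–1–2 form a cycle, so G is not a tree and its treewidth is at least 2. Combining the bounds, tw(G) = 2.

Treewidth 2.
One optimal decomposition is:
Bags: B1 = {2, 3, 4}  B2 = {1, 2, 4}
Tree: B1–B2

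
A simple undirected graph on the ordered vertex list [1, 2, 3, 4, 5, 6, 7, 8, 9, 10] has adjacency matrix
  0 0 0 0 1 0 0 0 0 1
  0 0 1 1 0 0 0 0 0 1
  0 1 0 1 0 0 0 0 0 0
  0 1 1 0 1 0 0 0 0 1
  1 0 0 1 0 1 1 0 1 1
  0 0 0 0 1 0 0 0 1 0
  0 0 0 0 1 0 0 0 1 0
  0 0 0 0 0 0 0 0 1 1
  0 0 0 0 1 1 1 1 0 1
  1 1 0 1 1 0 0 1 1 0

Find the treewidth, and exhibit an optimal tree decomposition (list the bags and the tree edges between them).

Each bag holds 3 vertices, so the decomposition has width 2, which upper-bounds the treewidth. On the other hand G contains the 3-clique {8, 9, 10}. A clique must lie in a single bag of any decomposition, so no decomposition can have width below 2. Therefore the treewidth is 2.

Treewidth 2.
One such decomposition:
Bags: B1 = {1, 5, 10}  B2 = {5, 9, 10}  B3 = {4, 5, 10}  B4 = {8, 9, 10}  B5 = {5, 6, 9}  B6 = {2, 4, 10}  B7 = {2, 3, 4}  B8 = {5, 7, 9}
Tree: B1–B2, B1–B3, B2–B4, B2–B5, B3–B6, B6–B7, B5–B8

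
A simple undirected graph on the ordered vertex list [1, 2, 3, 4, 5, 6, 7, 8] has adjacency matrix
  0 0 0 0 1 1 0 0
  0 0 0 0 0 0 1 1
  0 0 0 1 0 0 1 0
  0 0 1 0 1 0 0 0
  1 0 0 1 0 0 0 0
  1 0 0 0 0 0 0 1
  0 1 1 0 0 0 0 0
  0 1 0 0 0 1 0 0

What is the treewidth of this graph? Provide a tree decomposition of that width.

Every bag has size at most 3, so the width is 3 − 1 = 2 and tw(G) ≤ 2. Since 8–2–7–3–4–5–1–6–8 is a cycle in G, G is not acyclic. Forests are exactly the graphs of treewidth ≤ 1, so tw(G) ≥ 2. The upper and lower bounds meet at 2, so that is the treewidth.

Treewidth 2.
Bags: B1 = {2, 7, 8}  B2 = {3, 7, 8}  B3 = {3, 4, 8}  B4 = {4, 5, 8}  B5 = {1, 5, 8}  B6 = {1, 6, 8}
Tree: B1–B2, B2–B3, B3–B4, B4–B5, B5–B6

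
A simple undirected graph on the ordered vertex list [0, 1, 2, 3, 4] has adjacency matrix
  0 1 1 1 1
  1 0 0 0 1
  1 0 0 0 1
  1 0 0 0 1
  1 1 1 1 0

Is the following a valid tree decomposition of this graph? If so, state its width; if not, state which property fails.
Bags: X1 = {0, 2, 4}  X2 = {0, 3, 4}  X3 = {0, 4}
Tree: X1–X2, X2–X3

A tree decomposition must satisfy three properties: every vertex lies in some bag; for every edge, both endpoints lie together in some bag; and for every vertex, the bags containing it form a connected subtree. Here vertex 1 appears in no bag, so the decomposition is invalid.

No — vertex 1 appears in no bag.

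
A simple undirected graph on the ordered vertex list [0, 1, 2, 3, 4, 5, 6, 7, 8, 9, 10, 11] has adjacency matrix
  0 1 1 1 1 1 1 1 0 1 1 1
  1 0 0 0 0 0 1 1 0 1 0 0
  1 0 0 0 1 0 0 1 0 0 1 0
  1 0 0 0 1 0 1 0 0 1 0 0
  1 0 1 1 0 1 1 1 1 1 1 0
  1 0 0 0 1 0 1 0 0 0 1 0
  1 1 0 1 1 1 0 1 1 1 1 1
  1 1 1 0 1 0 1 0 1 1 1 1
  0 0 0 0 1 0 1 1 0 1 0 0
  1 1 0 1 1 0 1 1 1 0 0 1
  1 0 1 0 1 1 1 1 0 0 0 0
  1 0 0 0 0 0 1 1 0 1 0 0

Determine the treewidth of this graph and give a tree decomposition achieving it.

The largest bag has 5 vertices, giving width 4; this decomposition certifies tw(G) ≤ 4. On the other hand G contains the 5-clique {0, 2, 4, 7, 10}. A clique must lie in a single bag of any decomposition, so no decomposition can have width below 4. Hence tw(G) = 4 exactly.

Treewidth 4.
One optimal decomposition is:
Bags: B1 = {0, 4, 5, 6, 10}  B2 = {0, 4, 6, 7, 10}  B3 = {0, 4, 6, 7, 9}  B4 = {0, 6, 7, 9, 11}  B5 = {0, 3, 4, 6, 9}  B6 = {0, 1, 6, 7, 9}  B7 = {4, 6, 7, 8, 9}  B8 = {0, 2, 4, 7, 10}
Tree: B1–B2, B2–B3, B3–B4, B3–B5, B4–B6, B3–B7, B2–B8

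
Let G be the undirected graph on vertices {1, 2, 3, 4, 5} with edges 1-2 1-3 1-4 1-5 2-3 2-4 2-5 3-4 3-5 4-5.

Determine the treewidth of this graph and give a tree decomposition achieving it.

Treewidth 4.
One optimal decomposition is:
Bags: B1 = {1, 2, 3, 4, 5}
Tree: (single bag)

With just one bag of size 5, the width is 5 − 1 = 4, so tw(G) ≤ 4. On the other hand G contains the 5-clique {1, 2, 3, 4, 5}. A clique must lie in a single bag of any decomposition, so no decomposition can have width below 4. Combining the bounds, tw(G) = 4.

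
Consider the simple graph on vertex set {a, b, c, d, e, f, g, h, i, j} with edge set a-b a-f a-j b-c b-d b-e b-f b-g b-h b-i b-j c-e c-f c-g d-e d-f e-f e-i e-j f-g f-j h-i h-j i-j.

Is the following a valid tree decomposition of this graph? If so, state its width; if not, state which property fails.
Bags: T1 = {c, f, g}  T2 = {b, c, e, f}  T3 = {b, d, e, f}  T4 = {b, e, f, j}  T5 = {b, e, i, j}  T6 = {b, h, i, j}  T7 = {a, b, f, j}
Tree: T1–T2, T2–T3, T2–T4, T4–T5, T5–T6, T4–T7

No — edge (b,g) lies in no bag.

A tree decomposition must satisfy three properties: every vertex lies in some bag; for every edge, both endpoints lie together in some bag; and for every vertex, the bags containing it form a connected subtree. Here edge (b,g) lies in no bag, so the decomposition is invalid.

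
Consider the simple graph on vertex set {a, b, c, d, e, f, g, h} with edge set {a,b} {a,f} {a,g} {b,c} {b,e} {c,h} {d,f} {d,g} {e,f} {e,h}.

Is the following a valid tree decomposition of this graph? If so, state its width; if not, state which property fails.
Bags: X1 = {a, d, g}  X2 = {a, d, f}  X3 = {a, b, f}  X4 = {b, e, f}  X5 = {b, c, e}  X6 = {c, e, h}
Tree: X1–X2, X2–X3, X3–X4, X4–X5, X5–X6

Every vertex of G appears in some bag (union = {a, b, c, d, e, f, g, h}); every edge is covered by a bag; and for each vertex v the set of bags containing v is connected in the bag tree. The decomposition is therefore valid. The largest bag has 3 vertices, so the width is 2.

Yes; width 2.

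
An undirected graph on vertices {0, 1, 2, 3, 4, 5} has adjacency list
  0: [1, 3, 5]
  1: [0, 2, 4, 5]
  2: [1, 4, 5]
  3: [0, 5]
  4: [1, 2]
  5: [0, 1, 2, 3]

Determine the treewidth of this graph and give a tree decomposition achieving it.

Each bag holds 3 vertices, so the decomposition has width 2, which upper-bounds the treewidth. For the lower bound, the 3 vertices {0, 1, 5} are pairwise adjacent, and any tree decomposition puts a clique entirely inside one bag — forcing width ≥ 2. Combining the bounds, tw(G) = 2.

Treewidth 2.
One such decomposition:
Bags: B1 = {1, 2, 5}  B2 = {0, 1, 5}  B3 = {1, 2, 4}  B4 = {0, 3, 5}
Tree: B1–B2, B1–B3, B2–B4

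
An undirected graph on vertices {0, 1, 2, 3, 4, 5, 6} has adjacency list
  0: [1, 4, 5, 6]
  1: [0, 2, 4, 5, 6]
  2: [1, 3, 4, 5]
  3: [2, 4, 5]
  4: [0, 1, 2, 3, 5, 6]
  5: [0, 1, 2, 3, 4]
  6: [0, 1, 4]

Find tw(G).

3

A width-3 tree decomposition is:
Bags: B1 = {0, 1, 4, 5}  B2 = {0, 1, 4, 6}  B3 = {1, 2, 4, 5}  B4 = {2, 3, 4, 5}
Tree: B1–B2, B1–B3, B3–B4
Each bag holds 4 vertices, so the decomposition has width 3, which upper-bounds the treewidth. Conversely, {0, 1, 4, 5} is a clique of size 4, and the vertices of any clique must share a bag in every tree decomposition; so some bag has ≥ 4 vertices and tw(G) ≥ 3. Combining the bounds, tw(G) = 3.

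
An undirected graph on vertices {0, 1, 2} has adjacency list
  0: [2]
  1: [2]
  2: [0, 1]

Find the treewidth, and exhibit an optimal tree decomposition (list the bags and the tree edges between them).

Each bag holds 2 vertices, so the decomposition has width 1, which upper-bounds the treewidth. Since G has at least one edge (e.g. 1–2), it is not an edgeless graph, so tw(G) ≥ 1. Therefore the treewidth is 1.

Treewidth 1.
One such decomposition:
Bags: B1 = {1, 2}  B2 = {0, 2}
Tree: B1–B2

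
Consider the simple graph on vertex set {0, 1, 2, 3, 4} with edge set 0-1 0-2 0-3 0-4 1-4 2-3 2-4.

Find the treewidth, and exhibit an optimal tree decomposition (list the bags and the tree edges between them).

Treewidth 2.
One optimal decomposition is:
Bags: B1 = {0, 2, 4}  B2 = {0, 2, 3}  B3 = {0, 1, 4}
Tree: B1–B2, B1–B3

The largest bag has 3 vertices, giving width 2; this decomposition certifies tw(G) ≤ 2. For the lower bound, the 3 vertices {0, 1, 4} are pairwise adjacent, and any tree decomposition puts a clique entirely inside one bag — forcing width ≥ 2. Combining the bounds, tw(G) = 2.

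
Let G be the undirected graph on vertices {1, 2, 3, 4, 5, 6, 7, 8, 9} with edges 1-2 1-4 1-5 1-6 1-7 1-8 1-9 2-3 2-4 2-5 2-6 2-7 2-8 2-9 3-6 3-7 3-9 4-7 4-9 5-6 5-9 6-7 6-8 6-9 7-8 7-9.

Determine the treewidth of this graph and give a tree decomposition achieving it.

Every bag has size at most 5, so the width is 5 − 1 = 4 and tw(G) ≤ 4. For the lower bound, the 5 vertices {1, 2, 4, 7, 9} are pairwise adjacent, and any tree decomposition puts a clique entirely inside one bag — forcing width ≥ 4. Combining the bounds, tw(G) = 4.

Treewidth 4.
One such decomposition:
Bags: B1 = {1, 2, 6, 7, 9}  B2 = {1, 2, 5, 6, 9}  B3 = {2, 3, 6, 7, 9}  B4 = {1, 2, 6, 7, 8}  B5 = {1, 2, 4, 7, 9}
Tree: B1–B2, B1–B3, B1–B4, B1–B5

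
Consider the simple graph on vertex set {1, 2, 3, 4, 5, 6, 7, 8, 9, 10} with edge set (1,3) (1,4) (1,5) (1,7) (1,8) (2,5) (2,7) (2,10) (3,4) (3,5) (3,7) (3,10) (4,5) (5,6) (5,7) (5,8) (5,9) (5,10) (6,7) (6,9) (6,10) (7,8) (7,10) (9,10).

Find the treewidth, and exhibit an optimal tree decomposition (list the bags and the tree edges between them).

Treewidth 3.
Bags: B1 = {2, 5, 7, 10}  B2 = {3, 5, 7, 10}  B3 = {1, 3, 5, 7}  B4 = {5, 6, 7, 10}  B5 = {1, 5, 7, 8}  B6 = {5, 6, 9, 10}  B7 = {1, 3, 4, 5}
Tree: B1–B2, B2–B3, B2–B4, B3–B5, B4–B6, B3–B7

Each bag holds 4 vertices, so the decomposition has width 3, which upper-bounds the treewidth. On the other hand G contains the 4-clique {5, 6, 9, 10}. A clique must lie in a single bag of any decomposition, so no decomposition can have width below 3. Therefore the treewidth is 3.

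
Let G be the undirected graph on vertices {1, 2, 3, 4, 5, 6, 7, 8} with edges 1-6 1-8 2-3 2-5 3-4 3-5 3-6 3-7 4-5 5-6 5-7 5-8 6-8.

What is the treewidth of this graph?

A width-2 tree decomposition is:
Bags: B1 = {3, 5, 7}  B2 = {3, 5, 6}  B3 = {3, 4, 5}  B4 = {2, 3, 5}  B5 = {5, 6, 8}  B6 = {1, 6, 8}
Tree: B1–B2, B1–B3, B1–B4, B2–B5, B5–B6
Every bag has size at most 3, so the width is 3 − 1 = 2 and tw(G) ≤ 2. Conversely, {1, 6, 8} is a clique of size 3, and the vertices of any clique must share a bag in every tree decomposition; so some bag has ≥ 3 vertices and tw(G) ≥ 2. The upper and lower bounds meet at 2, so that is the treewidth.

2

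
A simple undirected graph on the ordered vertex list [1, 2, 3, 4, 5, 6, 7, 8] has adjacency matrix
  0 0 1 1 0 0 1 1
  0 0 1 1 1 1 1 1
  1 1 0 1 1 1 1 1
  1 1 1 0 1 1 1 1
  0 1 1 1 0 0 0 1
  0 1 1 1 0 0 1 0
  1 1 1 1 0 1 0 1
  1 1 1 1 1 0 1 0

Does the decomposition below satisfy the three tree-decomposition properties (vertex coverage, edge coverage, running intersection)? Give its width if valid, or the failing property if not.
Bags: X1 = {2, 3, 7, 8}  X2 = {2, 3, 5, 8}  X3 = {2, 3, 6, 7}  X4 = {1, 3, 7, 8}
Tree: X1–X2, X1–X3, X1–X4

No — vertex 4 appears in no bag.

A tree decomposition must satisfy three properties: every vertex lies in some bag; for every edge, both endpoints lie together in some bag; and for every vertex, the bags containing it form a connected subtree. Here vertex 4 appears in no bag, so the decomposition is invalid.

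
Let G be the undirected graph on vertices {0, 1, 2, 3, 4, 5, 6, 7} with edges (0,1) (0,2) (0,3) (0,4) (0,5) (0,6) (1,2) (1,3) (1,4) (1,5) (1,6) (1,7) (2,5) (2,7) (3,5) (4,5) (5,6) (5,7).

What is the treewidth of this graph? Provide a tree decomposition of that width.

Each bag holds 4 vertices, so the decomposition has width 3, which upper-bounds the treewidth. On the other hand G contains the 4-clique {0, 1, 2, 5}. A clique must lie in a single bag of any decomposition, so no decomposition can have width below 3. Combining the bounds, tw(G) = 3.

Treewidth 3.
One optimal decomposition is:
Bags: B1 = {1, 2, 5, 7}  B2 = {0, 1, 2, 5}  B3 = {0, 1, 5, 6}  B4 = {0, 1, 3, 5}  B5 = {0, 1, 4, 5}
Tree: B1–B2, B2–B3, B3–B4, B3–B5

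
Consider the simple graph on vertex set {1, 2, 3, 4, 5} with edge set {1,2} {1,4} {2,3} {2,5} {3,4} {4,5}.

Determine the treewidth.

A width-2 tree decomposition is:
Bags: B1 = {1, 2, 4}  B2 = {2, 4, 5}  B3 = {2, 3, 4}
Tree: B1–B2, B2–B3
Every bag has size at most 3, so the width is 3 − 1 = 2 and tw(G) ≤ 2. For the lower bound, G contains the cycle 4–1–2–5–4, so G is not a forest; only forests have treewidth ≤ 1, hence tw(G) ≥ 2. Hence tw(G) = 2 exactly.

2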